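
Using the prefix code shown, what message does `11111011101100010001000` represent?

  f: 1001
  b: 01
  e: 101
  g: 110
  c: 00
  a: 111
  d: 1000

Read left to right; each codeword is recognised as soon as it completes (prefix code):
  111→a | 110→g | 111→a | 01→b | 1000→d | 1000→d | 1000→d
Decoded message: agabddd

agabddd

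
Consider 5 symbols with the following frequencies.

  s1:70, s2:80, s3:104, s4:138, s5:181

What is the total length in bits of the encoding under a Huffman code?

Merge the two smallest weights repeatedly:
combine s1(70), s2(80) → 150
combine s3(104), s4(138) → 242
combine 150, s5(181) → 331
combine 242, 331 → 573
Each symbol's bit-cost is frequency × depth; summing gives 1296 bits (equivalently 150 + 242 + 331 + 573).

1296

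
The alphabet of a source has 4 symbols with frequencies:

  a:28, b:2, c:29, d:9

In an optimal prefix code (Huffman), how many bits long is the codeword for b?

3

Build the tree from the bottom:
b(2) + d(9) → 11
11 + a(28) → 39
c(29) + 39 → 68
b sits 3 levels below the root, so its codeword is 3 bits.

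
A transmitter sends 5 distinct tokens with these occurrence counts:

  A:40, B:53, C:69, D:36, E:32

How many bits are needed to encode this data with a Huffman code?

528

Build the Huffman tree bottom-up:
E(32) + D(36) → 68
A(40) + B(53) → 93
68 + C(69) → 137
93 + 137 → 230
Total encoded bits = sum of merged weights = 68 + 93 + 137 + 230 = 528.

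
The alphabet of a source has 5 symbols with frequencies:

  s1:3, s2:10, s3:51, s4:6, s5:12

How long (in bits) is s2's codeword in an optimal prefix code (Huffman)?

3

Build the tree from the bottom:
combine s1(3), s4(6) → 9
combine 9, s2(10) → 19
combine s5(12), 19 → 31
combine 31, s3(51) → 82
s2's leaf is at depth 3, giving a 3-bit codeword.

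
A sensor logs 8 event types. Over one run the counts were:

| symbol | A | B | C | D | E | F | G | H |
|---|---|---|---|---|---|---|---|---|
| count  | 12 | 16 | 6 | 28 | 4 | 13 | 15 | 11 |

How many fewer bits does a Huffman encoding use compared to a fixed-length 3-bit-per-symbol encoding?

Fixed-length: 3 bits × 105 symbols = 315 bits.
Huffman merges:
combine E(4), C(6) → 10
combine 10, H(11) → 21
combine A(12), F(13) → 25
combine G(15), B(16) → 31
combine 21, 25 → 46
combine D(28), 31 → 59
combine 46, 59 → 105
Huffman total = 10 + 21 + 25 + 31 + 46 + 59 + 105 = 297 bits.
Saving = 315 − 297 = 18 bits.

18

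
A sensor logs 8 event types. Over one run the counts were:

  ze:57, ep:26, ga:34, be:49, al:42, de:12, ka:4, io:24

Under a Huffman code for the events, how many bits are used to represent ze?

Repeatedly merge the two smallest:
merge ka(4) and de(12): 16
merge 16 and io(24): 40
merge ep(26) and ga(34): 60
merge 40 and al(42): 82
merge be(49) and ze(57): 106
merge 60 and 82: 142
merge 106 and 142: 248
ze sits 2 levels below the root, so its codeword is 2 bits.

2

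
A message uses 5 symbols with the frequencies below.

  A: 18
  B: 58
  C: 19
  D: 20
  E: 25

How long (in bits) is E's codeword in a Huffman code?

3

Build the tree from the bottom:
merge A(18) and C(19): 37
merge D(20) and E(25): 45
merge 37 and 45: 82
merge B(58) and 82: 140
E's leaf is at depth 3, giving a 3-bit codeword.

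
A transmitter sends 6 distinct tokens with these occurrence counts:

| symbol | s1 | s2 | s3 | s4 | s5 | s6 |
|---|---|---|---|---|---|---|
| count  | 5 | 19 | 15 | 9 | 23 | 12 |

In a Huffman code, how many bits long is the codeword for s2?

Huffman merges, smallest pair first:
s1(5) + s4(9) → 14
s6(12) + 14 → 26
s3(15) + s2(19) → 34
s5(23) + 26 → 49
34 + 49 → 83
s2 sits 2 levels below the root, so its codeword is 2 bits.

2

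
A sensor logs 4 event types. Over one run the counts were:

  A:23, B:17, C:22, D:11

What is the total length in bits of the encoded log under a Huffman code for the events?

146

Build the Huffman tree bottom-up:
D(11) + B(17) → 28
C(22) + A(23) → 45
28 + 45 → 73
Each symbol's bit-cost is frequency × depth; summing gives 146 bits (equivalently 28 + 45 + 73).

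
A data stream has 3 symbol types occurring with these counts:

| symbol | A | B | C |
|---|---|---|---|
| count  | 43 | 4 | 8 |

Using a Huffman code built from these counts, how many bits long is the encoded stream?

67

Merge the two smallest weights repeatedly:
merge B(4) and C(8): 12
merge 12 and A(43): 55
The encoded length is the sum of every internal node's weight: 12 + 55 = 67 bits.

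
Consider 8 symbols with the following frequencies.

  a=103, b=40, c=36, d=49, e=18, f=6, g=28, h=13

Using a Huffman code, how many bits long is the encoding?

Greedily combine the two least-frequent nodes:
merge f(6) and h(13): 19
merge e(18) and 19: 37
merge g(28) and c(36): 64
merge 37 and b(40): 77
merge d(49) and 64: 113
merge 77 and a(103): 180
merge 113 and 180: 293
The encoded length is the sum of every internal node's weight: 19 + 37 + 64 + 77 + 113 + 180 + 293 = 783 bits.

783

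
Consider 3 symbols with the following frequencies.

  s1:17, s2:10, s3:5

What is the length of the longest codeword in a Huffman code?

Merge the two lowest-weight nodes at each step:
merge s3(5) and s2(10): 15
merge 15 and s1(17): 32
Maximum depth reached is 2.

2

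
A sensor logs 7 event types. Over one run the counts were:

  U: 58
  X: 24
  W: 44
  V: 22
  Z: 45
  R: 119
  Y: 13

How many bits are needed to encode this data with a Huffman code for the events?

Greedily combine the two least-frequent nodes:
merge Y(13) and V(22): 35
merge X(24) and 35: 59
merge W(44) and Z(45): 89
merge U(58) and 59: 117
merge 89 and 117: 206
merge R(119) and 206: 325
The encoded length is the sum of every internal node's weight: 35 + 59 + 89 + 117 + 206 + 325 = 831 bits.

831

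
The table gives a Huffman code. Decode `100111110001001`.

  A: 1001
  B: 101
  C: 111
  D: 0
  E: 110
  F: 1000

Read left to right; each codeword is recognised as soon as it completes (prefix code):
  1001→A | 111→C | 1000→F | 1001→A
Decoded message: ACFA

ACFA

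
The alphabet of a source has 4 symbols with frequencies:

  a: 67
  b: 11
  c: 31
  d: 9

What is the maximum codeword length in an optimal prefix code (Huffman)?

Merge the two lowest-weight nodes at each step:
combine d(9), b(11) → 20
combine 20, c(31) → 51
combine 51, a(67) → 118
Maximum depth reached is 3.

3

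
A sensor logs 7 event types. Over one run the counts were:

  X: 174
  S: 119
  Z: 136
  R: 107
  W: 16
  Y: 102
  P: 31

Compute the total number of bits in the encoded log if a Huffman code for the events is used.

Merge the two smallest weights repeatedly:
combine W(16), P(31) → 47
combine 47, Y(102) → 149
combine R(107), S(119) → 226
combine Z(136), 149 → 285
combine X(174), 226 → 400
combine 285, 400 → 685
The encoded length is the sum of every internal node's weight: 47 + 149 + 226 + 285 + 400 + 685 = 1792 bits.

1792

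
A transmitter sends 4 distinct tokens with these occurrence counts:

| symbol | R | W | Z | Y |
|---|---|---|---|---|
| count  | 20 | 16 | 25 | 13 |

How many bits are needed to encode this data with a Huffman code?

148

Merge the two smallest weights repeatedly:
merge Y(13) and W(16): 29
merge R(20) and Z(25): 45
merge 29 and 45: 74
Each symbol's bit-cost is frequency × depth; summing gives 148 bits (equivalently 29 + 45 + 74).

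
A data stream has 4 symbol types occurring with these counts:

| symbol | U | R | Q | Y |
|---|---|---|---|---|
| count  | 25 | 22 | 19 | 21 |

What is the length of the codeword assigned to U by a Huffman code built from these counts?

Huffman merges, smallest pair first:
merge Q(19) and Y(21): 40
merge R(22) and U(25): 47
merge 40 and 47: 87
The subtree containing U is merged 2 times, so code length = 2.

2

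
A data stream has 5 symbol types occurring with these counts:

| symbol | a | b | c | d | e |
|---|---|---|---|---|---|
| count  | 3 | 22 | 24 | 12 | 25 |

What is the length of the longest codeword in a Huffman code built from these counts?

Merge the two lowest-weight nodes at each step:
combine a(3), d(12) → 15
combine 15, b(22) → 37
combine c(24), e(25) → 49
combine 37, 49 → 86
The first pair merged (a, d) ends up deepest, at depth 3.

3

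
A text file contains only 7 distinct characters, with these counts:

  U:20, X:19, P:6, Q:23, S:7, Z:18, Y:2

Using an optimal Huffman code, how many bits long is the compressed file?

246

Greedily combine the two least-frequent nodes:
Y(2) + P(6) → 8
S(7) + 8 → 15
15 + Z(18) → 33
X(19) + U(20) → 39
Q(23) + 33 → 56
39 + 56 → 95
Each symbol's bit-cost is frequency × depth; summing gives 246 bits (equivalently 8 + 15 + 33 + 39 + 56 + 95).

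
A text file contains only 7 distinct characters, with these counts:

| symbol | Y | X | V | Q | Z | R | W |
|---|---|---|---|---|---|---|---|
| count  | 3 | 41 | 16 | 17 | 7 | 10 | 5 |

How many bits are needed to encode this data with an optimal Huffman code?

238

Greedily combine the two least-frequent nodes:
Y(3) + W(5) → 8
Z(7) + 8 → 15
R(10) + 15 → 25
V(16) + Q(17) → 33
25 + 33 → 58
X(41) + 58 → 99
The encoded length is the sum of every internal node's weight: 8 + 15 + 25 + 33 + 58 + 99 = 238 bits.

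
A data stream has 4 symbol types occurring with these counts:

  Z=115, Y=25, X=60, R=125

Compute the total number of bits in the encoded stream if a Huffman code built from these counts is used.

Greedily combine the two least-frequent nodes:
combine Y(25), X(60) → 85
combine 85, Z(115) → 200
combine R(125), 200 → 325
The encoded length is the sum of every internal node's weight: 85 + 200 + 325 = 610 bits.

610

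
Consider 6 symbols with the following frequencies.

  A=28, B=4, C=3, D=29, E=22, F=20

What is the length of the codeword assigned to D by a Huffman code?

2

Huffman merges, smallest pair first:
merge C(3) and B(4): 7
merge 7 and F(20): 27
merge E(22) and 27: 49
merge A(28) and D(29): 57
merge 49 and 57: 106
D's leaf is at depth 2, giving a 2-bit codeword.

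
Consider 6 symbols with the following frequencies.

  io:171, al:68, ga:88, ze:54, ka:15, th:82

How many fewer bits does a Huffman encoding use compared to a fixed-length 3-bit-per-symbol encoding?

Fixed-length: 3 bits × 478 symbols = 1434 bits.
Huffman merges:
merge ka(15) and ze(54): 69
merge al(68) and 69: 137
merge th(82) and ga(88): 170
merge 137 and 170: 307
merge io(171) and 307: 478
Huffman total = 69 + 137 + 170 + 307 + 478 = 1161 bits.
Saving = 1434 − 1161 = 273 bits.

273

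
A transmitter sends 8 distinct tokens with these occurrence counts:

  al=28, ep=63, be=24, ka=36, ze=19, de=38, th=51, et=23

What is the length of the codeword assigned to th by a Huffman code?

3

Build the tree from the bottom:
merge ze(19) and et(23): 42
merge be(24) and al(28): 52
merge ka(36) and de(38): 74
merge 42 and th(51): 93
merge 52 and ep(63): 115
merge 74 and 93: 167
merge 115 and 167: 282
th's leaf is at depth 3, giving a 3-bit codeword.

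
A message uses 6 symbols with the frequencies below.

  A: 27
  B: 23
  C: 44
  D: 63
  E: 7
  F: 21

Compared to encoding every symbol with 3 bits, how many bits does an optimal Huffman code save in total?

107

Fixed-length: 3 bits × 185 symbols = 555 bits.
Huffman merges:
E(7) + F(21) → 28
B(23) + A(27) → 50
28 + C(44) → 72
50 + D(63) → 113
72 + 113 → 185
Huffman total = 28 + 50 + 72 + 113 + 185 = 448 bits.
Saving = 555 − 448 = 107 bits.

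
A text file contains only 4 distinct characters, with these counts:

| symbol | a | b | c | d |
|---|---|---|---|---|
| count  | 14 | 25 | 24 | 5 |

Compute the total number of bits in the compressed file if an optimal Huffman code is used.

130

Greedily combine the two least-frequent nodes:
combine d(5), a(14) → 19
combine 19, c(24) → 43
combine b(25), 43 → 68
Total encoded bits = sum of merged weights = 19 + 43 + 68 = 130.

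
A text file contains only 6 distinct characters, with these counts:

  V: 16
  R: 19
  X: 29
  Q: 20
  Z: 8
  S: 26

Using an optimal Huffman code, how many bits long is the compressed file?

299

Build the Huffman tree bottom-up:
merge Z(8) and V(16): 24
merge R(19) and Q(20): 39
merge 24 and S(26): 50
merge X(29) and 39: 68
merge 50 and 68: 118
Total encoded bits = sum of merged weights = 24 + 39 + 50 + 68 + 118 = 299.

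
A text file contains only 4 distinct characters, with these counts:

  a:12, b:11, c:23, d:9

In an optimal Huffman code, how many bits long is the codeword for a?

Repeatedly merge the two smallest:
d(9) + b(11) → 20
a(12) + 20 → 32
c(23) + 32 → 55
The subtree containing a is merged 2 times, so code length = 2.

2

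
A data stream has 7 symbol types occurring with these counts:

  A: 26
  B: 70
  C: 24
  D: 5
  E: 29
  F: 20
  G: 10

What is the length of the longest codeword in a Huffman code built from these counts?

Merge the two lowest-weight nodes at each step:
merge D(5) and G(10): 15
merge 15 and F(20): 35
merge C(24) and A(26): 50
merge E(29) and 35: 64
merge 50 and 64: 114
merge B(70) and 114: 184
The first pair merged (D, G) ends up deepest, at depth 5.

5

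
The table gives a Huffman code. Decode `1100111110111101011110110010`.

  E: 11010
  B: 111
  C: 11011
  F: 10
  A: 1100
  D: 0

Read left to right; each codeword is recognised as soon as it completes (prefix code):
  1100→A | 111→B | 11011→C | 11010→E | 111→B | 10→F | 1100→A | 10→F
Decoded message: ABCEBFAF

ABCEBFAF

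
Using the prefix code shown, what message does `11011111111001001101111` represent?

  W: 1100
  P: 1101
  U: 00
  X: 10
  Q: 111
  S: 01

PQQXSUPQ

Read left to right; each codeword is recognised as soon as it completes (prefix code):
  1101→P | 111→Q | 111→Q | 10→X | 01→S | 00→U | 1101→P | 111→Q
Decoded message: PQQXSUPQ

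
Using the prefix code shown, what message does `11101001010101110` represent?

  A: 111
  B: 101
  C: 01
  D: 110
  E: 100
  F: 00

ACFBCCD

Read left to right; each codeword is recognised as soon as it completes (prefix code):
  111→A | 01→C | 00→F | 101→B | 01→C | 01→C | 110→D
Decoded message: ACFBCCD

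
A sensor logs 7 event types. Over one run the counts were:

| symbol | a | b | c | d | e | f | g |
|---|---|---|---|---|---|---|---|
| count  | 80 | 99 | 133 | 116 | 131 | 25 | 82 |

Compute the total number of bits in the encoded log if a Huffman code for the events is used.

Build the Huffman tree bottom-up:
merge f(25) and a(80): 105
merge g(82) and b(99): 181
merge 105 and d(116): 221
merge e(131) and c(133): 264
merge 181 and 221: 402
merge 264 and 402: 666
The encoded length is the sum of every internal node's weight: 105 + 181 + 221 + 264 + 402 + 666 = 1839 bits.

1839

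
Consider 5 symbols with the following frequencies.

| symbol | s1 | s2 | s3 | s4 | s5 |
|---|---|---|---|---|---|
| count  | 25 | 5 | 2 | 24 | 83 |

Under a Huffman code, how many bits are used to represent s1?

2

Huffman merges, smallest pair first:
s3(2) + s2(5) → 7
7 + s4(24) → 31
s1(25) + 31 → 56
56 + s5(83) → 139
The subtree containing s1 is merged 2 times, so code length = 2.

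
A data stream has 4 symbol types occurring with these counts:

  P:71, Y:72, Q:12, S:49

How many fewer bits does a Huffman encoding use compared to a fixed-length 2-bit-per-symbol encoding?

11

Fixed-length: 2 bits × 204 symbols = 408 bits.
Huffman merges:
combine Q(12), S(49) → 61
combine 61, P(71) → 132
combine Y(72), 132 → 204
Huffman total = 61 + 132 + 204 = 397 bits.
Saving = 408 − 397 = 11 bits.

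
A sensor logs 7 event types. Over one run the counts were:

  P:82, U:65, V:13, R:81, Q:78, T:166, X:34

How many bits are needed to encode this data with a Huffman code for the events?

1356

Greedily combine the two least-frequent nodes:
merge V(13) and X(34): 47
merge 47 and U(65): 112
merge Q(78) and R(81): 159
merge P(82) and 112: 194
merge 159 and T(166): 325
merge 194 and 325: 519
Each symbol's bit-cost is frequency × depth; summing gives 1356 bits (equivalently 47 + 112 + 159 + 194 + 325 + 519).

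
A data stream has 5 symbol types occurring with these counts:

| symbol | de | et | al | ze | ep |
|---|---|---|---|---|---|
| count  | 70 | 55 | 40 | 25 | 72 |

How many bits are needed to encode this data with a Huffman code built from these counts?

Greedily combine the two least-frequent nodes:
combine ze(25), al(40) → 65
combine et(55), 65 → 120
combine de(70), ep(72) → 142
combine 120, 142 → 262
Total encoded bits = sum of merged weights = 65 + 120 + 142 + 262 = 589.

589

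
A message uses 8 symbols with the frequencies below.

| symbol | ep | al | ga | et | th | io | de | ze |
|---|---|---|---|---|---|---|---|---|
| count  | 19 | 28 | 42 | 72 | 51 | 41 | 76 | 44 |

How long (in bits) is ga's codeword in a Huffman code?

Build the tree from the bottom:
ep(19) + al(28) → 47
io(41) + ga(42) → 83
ze(44) + 47 → 91
th(51) + et(72) → 123
de(76) + 83 → 159
91 + 123 → 214
159 + 214 → 373
ga's leaf is at depth 3, giving a 3-bit codeword.

3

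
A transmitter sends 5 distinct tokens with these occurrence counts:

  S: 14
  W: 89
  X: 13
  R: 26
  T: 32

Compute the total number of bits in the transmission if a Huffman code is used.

Build the Huffman tree bottom-up:
merge X(13) and S(14): 27
merge R(26) and 27: 53
merge T(32) and 53: 85
merge 85 and W(89): 174
The encoded length is the sum of every internal node's weight: 27 + 53 + 85 + 174 = 339 bits.

339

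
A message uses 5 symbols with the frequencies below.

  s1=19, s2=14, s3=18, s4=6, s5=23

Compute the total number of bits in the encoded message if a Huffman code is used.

Build the Huffman tree bottom-up:
merge s4(6) and s2(14): 20
merge s3(18) and s1(19): 37
merge 20 and s5(23): 43
merge 37 and 43: 80
Each symbol's bit-cost is frequency × depth; summing gives 180 bits (equivalently 20 + 37 + 43 + 80).

180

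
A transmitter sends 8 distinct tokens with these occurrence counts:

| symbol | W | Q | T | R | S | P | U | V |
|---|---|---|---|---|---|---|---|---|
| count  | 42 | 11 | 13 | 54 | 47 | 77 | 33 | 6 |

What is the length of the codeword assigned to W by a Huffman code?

Repeatedly merge the two smallest:
V(6) + Q(11) → 17
T(13) + 17 → 30
30 + U(33) → 63
W(42) + S(47) → 89
R(54) + 63 → 117
P(77) + 89 → 166
117 + 166 → 283
W sits 3 levels below the root, so its codeword is 3 bits.

3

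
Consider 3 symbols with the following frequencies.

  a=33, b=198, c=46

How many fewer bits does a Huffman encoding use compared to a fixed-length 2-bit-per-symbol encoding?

Fixed-length: 2 bits × 277 symbols = 554 bits.
Huffman merges:
merge a(33) and c(46): 79
merge 79 and b(198): 277
Huffman total = 79 + 277 = 356 bits.
Saving = 554 − 356 = 198 bits.

198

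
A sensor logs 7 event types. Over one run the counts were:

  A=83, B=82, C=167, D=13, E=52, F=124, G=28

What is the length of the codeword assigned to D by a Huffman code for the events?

Build the tree from the bottom:
combine D(13), G(28) → 41
combine 41, E(52) → 93
combine B(82), A(83) → 165
combine 93, F(124) → 217
combine 165, C(167) → 332
combine 217, 332 → 549
D's leaf is at depth 4, giving a 4-bit codeword.

4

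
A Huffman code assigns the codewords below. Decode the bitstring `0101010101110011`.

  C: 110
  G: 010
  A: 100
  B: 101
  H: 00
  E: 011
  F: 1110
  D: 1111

GBGFE

Read left to right; each codeword is recognised as soon as it completes (prefix code):
  010→G | 101→B | 010→G | 1110→F | 011→E
Decoded message: GBGFE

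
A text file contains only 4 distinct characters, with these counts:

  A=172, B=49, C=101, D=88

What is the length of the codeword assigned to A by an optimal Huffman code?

Huffman merges, smallest pair first:
combine B(49), D(88) → 137
combine C(101), 137 → 238
combine A(172), 238 → 410
A sits one level below the root: a 1-bit codeword.

1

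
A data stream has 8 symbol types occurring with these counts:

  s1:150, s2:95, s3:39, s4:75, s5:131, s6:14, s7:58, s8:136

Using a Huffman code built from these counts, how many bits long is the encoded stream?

1972

Merge the two smallest weights repeatedly:
s6(14) + s3(39) → 53
53 + s7(58) → 111
s4(75) + s2(95) → 170
111 + s5(131) → 242
s8(136) + s1(150) → 286
170 + 242 → 412
286 + 412 → 698
Total encoded bits = sum of merged weights = 53 + 111 + 170 + 242 + 286 + 412 + 698 = 1972.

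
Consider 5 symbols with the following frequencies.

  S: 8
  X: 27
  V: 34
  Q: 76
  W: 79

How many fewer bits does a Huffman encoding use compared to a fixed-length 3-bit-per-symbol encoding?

199

Fixed-length: 3 bits × 224 symbols = 672 bits.
Huffman merges:
merge S(8) and X(27): 35
merge V(34) and 35: 69
merge 69 and Q(76): 145
merge W(79) and 145: 224
Huffman total = 35 + 69 + 145 + 224 = 473 bits.
Saving = 672 − 473 = 199 bits.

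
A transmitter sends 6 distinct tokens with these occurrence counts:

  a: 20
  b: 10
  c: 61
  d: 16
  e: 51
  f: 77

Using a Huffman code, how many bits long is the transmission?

542

Greedily combine the two least-frequent nodes:
merge b(10) and d(16): 26
merge a(20) and 26: 46
merge 46 and e(51): 97
merge c(61) and f(77): 138
merge 97 and 138: 235
The encoded length is the sum of every internal node's weight: 26 + 46 + 97 + 138 + 235 = 542 bits.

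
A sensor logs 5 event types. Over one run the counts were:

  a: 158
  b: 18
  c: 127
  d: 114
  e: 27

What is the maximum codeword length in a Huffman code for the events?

3

Merge the two lowest-weight nodes at each step:
b(18) + e(27) → 45
45 + d(114) → 159
c(127) + a(158) → 285
159 + 285 → 444
The rarest symbols sit at the bottom; the longest codeword is 3 bits.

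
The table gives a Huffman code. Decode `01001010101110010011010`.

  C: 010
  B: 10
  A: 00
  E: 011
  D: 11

CCBBDBCEC

Read left to right; each codeword is recognised as soon as it completes (prefix code):
  010→C | 010→C | 10→B | 10→B | 11→D | 10→B | 010→C | 011→E | 010→C
Decoded message: CCBBDBCEC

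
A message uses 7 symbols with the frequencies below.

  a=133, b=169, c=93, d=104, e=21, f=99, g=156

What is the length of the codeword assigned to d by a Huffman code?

3

Repeatedly merge the two smallest:
combine e(21), c(93) → 114
combine f(99), d(104) → 203
combine 114, a(133) → 247
combine g(156), b(169) → 325
combine 203, 247 → 450
combine 325, 450 → 775
d sits 3 levels below the root, so its codeword is 3 bits.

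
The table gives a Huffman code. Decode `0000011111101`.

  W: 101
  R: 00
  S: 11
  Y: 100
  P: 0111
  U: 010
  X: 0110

RRPSW

Read left to right; each codeword is recognised as soon as it completes (prefix code):
  00→R | 00→R | 0111→P | 11→S | 101→W
Decoded message: RRPSW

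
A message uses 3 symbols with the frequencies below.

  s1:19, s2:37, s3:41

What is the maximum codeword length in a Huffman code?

2

Merge the two lowest-weight nodes at each step:
s1(19) + s2(37) → 56
s3(41) + 56 → 97
The first pair merged (s1, s2) ends up deepest, at depth 2.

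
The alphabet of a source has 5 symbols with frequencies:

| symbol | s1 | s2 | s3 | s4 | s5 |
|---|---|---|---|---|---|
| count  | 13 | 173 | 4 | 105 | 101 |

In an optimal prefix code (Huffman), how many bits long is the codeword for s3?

Huffman merges, smallest pair first:
s3(4) + s1(13) → 17
17 + s5(101) → 118
s4(105) + 118 → 223
s2(173) + 223 → 396
s3's leaf is at depth 4, giving a 4-bit codeword.

4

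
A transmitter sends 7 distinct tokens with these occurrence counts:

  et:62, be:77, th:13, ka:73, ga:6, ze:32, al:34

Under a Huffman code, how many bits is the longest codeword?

5

Merge the two lowest-weight nodes at each step:
merge ga(6) and th(13): 19
merge 19 and ze(32): 51
merge al(34) and 51: 85
merge et(62) and ka(73): 135
merge be(77) and 85: 162
merge 135 and 162: 297
Maximum depth reached is 5.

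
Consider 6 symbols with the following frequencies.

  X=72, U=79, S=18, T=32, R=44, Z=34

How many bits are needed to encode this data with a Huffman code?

Merge the two smallest weights repeatedly:
merge S(18) and T(32): 50
merge Z(34) and R(44): 78
merge 50 and X(72): 122
merge 78 and U(79): 157
merge 122 and 157: 279
The encoded length is the sum of every internal node's weight: 50 + 78 + 122 + 157 + 279 = 686 bits.

686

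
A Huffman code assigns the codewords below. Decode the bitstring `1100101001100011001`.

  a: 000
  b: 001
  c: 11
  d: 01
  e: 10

cbdbebed

Read left to right; each codeword is recognised as soon as it completes (prefix code):
  11→c | 001→b | 01→d | 001→b | 10→e | 001→b | 10→e | 01→d
Decoded message: cbdbebed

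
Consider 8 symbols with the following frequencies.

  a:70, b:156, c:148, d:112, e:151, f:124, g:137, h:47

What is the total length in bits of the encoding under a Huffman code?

Merge the two smallest weights repeatedly:
h(47) + a(70) → 117
d(112) + 117 → 229
f(124) + g(137) → 261
c(148) + e(151) → 299
b(156) + 229 → 385
261 + 299 → 560
385 + 560 → 945
Each symbol's bit-cost is frequency × depth; summing gives 2796 bits (equivalently 117 + 229 + 261 + 299 + 385 + 560 + 945).

2796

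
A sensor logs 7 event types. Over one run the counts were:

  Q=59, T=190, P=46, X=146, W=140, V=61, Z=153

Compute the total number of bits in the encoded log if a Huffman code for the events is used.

2147

Merge the two smallest weights repeatedly:
merge P(46) and Q(59): 105
merge V(61) and 105: 166
merge W(140) and X(146): 286
merge Z(153) and 166: 319
merge T(190) and 286: 476
merge 319 and 476: 795
The encoded length is the sum of every internal node's weight: 105 + 166 + 286 + 319 + 476 + 795 = 2147 bits.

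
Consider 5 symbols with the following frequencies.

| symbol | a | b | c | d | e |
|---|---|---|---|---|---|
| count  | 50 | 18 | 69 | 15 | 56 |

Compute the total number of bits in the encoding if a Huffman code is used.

Build the Huffman tree bottom-up:
merge d(15) and b(18): 33
merge 33 and a(50): 83
merge e(56) and c(69): 125
merge 83 and 125: 208
The encoded length is the sum of every internal node's weight: 33 + 83 + 125 + 208 = 449 bits.

449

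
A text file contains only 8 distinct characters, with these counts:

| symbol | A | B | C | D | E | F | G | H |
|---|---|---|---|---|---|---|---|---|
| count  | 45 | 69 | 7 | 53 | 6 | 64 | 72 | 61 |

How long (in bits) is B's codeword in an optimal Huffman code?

2

Huffman merges, smallest pair first:
E(6) + C(7) → 13
13 + A(45) → 58
D(53) + 58 → 111
H(61) + F(64) → 125
B(69) + G(72) → 141
111 + 125 → 236
141 + 236 → 377
The subtree containing B is merged 2 times, so code length = 2.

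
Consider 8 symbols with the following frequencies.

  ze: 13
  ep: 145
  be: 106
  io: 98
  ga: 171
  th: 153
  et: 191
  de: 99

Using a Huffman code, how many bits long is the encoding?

Build the Huffman tree bottom-up:
combine ze(13), io(98) → 111
combine de(99), be(106) → 205
combine 111, ep(145) → 256
combine th(153), ga(171) → 324
combine et(191), 205 → 396
combine 256, 324 → 580
combine 396, 580 → 976
The encoded length is the sum of every internal node's weight: 111 + 205 + 256 + 324 + 396 + 580 + 976 = 2848 bits.

2848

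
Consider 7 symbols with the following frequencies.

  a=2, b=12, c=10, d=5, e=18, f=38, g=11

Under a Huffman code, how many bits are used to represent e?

Build the tree from the bottom:
a(2) + d(5) → 7
7 + c(10) → 17
g(11) + b(12) → 23
17 + e(18) → 35
23 + 35 → 58
f(38) + 58 → 96
The subtree containing e is merged 3 times, so code length = 3.

3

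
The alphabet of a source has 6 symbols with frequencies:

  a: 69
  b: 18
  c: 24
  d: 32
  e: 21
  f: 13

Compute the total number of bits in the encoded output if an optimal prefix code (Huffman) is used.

Greedily combine the two least-frequent nodes:
f(13) + b(18) → 31
e(21) + c(24) → 45
31 + d(32) → 63
45 + 63 → 108
a(69) + 108 → 177
The encoded length is the sum of every internal node's weight: 31 + 45 + 63 + 108 + 177 = 424 bits.

424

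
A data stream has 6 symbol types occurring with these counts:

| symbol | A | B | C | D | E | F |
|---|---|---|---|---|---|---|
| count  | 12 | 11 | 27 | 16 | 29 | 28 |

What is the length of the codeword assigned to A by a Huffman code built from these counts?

4

Build the tree from the bottom:
B(11) + A(12) → 23
D(16) + 23 → 39
C(27) + F(28) → 55
E(29) + 39 → 68
55 + 68 → 123
A's leaf is at depth 4, giving a 4-bit codeword.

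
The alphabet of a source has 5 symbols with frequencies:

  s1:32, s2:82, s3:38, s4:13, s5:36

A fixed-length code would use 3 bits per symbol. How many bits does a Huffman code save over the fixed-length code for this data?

Fixed-length: 3 bits × 201 symbols = 603 bits.
Huffman merges:
combine s4(13), s1(32) → 45
combine s5(36), s3(38) → 74
combine 45, 74 → 119
combine s2(82), 119 → 201
Huffman total = 45 + 74 + 119 + 201 = 439 bits.
Saving = 603 − 439 = 164 bits.

164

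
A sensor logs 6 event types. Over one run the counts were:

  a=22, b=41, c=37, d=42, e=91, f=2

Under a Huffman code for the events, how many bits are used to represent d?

Build the tree from the bottom:
f(2) + a(22) → 24
24 + c(37) → 61
b(41) + d(42) → 83
61 + 83 → 144
e(91) + 144 → 235
d sits 3 levels below the root, so its codeword is 3 bits.

3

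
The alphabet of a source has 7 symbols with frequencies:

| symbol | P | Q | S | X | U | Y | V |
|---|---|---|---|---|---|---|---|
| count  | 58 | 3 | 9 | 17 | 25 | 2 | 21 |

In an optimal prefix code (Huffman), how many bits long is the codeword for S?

Build the tree from the bottom:
merge Y(2) and Q(3): 5
merge 5 and S(9): 14
merge 14 and X(17): 31
merge V(21) and U(25): 46
merge 31 and 46: 77
merge P(58) and 77: 135
S's leaf is at depth 4, giving a 4-bit codeword.

4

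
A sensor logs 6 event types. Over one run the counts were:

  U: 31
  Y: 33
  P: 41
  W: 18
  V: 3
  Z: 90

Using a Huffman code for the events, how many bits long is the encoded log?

489

Merge the two smallest weights repeatedly:
V(3) + W(18) → 21
21 + U(31) → 52
Y(33) + P(41) → 74
52 + 74 → 126
Z(90) + 126 → 216
Each symbol's bit-cost is frequency × depth; summing gives 489 bits (equivalently 21 + 52 + 74 + 126 + 216).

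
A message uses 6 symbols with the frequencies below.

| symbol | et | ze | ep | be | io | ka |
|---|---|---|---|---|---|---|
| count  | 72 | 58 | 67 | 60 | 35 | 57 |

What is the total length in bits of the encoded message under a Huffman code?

908

Greedily combine the two least-frequent nodes:
io(35) + ka(57) → 92
ze(58) + be(60) → 118
ep(67) + et(72) → 139
92 + 118 → 210
139 + 210 → 349
Total encoded bits = sum of merged weights = 92 + 118 + 139 + 210 + 349 = 908.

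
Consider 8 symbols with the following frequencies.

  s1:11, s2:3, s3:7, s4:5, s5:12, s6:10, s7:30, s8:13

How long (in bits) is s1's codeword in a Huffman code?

Huffman merges, smallest pair first:
s2(3) + s4(5) → 8
s3(7) + 8 → 15
s6(10) + s1(11) → 21
s5(12) + s8(13) → 25
15 + 21 → 36
25 + s7(30) → 55
36 + 55 → 91
s1's leaf is at depth 3, giving a 3-bit codeword.

3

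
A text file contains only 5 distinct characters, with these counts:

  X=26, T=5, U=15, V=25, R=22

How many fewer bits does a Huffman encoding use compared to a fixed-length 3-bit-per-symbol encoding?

73

Fixed-length: 3 bits × 93 symbols = 279 bits.
Huffman merges:
combine T(5), U(15) → 20
combine 20, R(22) → 42
combine V(25), X(26) → 51
combine 42, 51 → 93
Huffman total = 20 + 42 + 51 + 93 = 206 bits.
Saving = 279 − 206 = 73 bits.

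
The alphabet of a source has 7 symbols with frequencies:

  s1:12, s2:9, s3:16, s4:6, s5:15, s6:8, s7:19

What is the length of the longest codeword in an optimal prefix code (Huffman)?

Merge the two lowest-weight nodes at each step:
merge s4(6) and s6(8): 14
merge s2(9) and s1(12): 21
merge 14 and s5(15): 29
merge s3(16) and s7(19): 35
merge 21 and 29: 50
merge 35 and 50: 85
The rarest symbols sit at the bottom; the longest codeword is 4 bits.

4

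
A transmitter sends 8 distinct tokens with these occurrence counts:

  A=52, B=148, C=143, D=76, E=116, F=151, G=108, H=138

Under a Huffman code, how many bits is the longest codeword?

4

Merge the two lowest-weight nodes at each step:
merge A(52) and D(76): 128
merge G(108) and E(116): 224
merge 128 and H(138): 266
merge C(143) and B(148): 291
merge F(151) and 224: 375
merge 266 and 291: 557
merge 375 and 557: 932
The first pair merged (A, D) ends up deepest, at depth 4.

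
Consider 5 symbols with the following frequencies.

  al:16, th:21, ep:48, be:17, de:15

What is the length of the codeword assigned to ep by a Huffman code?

Build the tree from the bottom:
combine de(15), al(16) → 31
combine be(17), th(21) → 38
combine 31, 38 → 69
combine ep(48), 69 → 117
ep is a child of the root — depth 1, so its codeword is a single bit.

1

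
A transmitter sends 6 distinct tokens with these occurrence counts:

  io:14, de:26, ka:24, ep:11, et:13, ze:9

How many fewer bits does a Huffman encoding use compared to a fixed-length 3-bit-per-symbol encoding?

Fixed-length: 3 bits × 97 symbols = 291 bits.
Huffman merges:
merge ze(9) and ep(11): 20
merge et(13) and io(14): 27
merge 20 and ka(24): 44
merge de(26) and 27: 53
merge 44 and 53: 97
Huffman total = 20 + 27 + 44 + 53 + 97 = 241 bits.
Saving = 291 − 241 = 50 bits.

50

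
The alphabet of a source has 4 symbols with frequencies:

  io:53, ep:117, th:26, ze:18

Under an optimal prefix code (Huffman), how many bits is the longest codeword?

Merge the two lowest-weight nodes at each step:
ze(18) + th(26) → 44
44 + io(53) → 97
97 + ep(117) → 214
The rarest symbols sit at the bottom; the longest codeword is 3 bits.

3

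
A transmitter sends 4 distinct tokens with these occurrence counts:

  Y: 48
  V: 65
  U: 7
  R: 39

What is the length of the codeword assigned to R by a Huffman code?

3

Build the tree from the bottom:
U(7) + R(39) → 46
46 + Y(48) → 94
V(65) + 94 → 159
R sits 3 levels below the root, so its codeword is 3 bits.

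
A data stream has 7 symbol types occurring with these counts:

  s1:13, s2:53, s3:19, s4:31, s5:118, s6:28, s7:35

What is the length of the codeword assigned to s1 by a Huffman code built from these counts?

Huffman merges, smallest pair first:
s1(13) + s3(19) → 32
s6(28) + s4(31) → 59
32 + s7(35) → 67
s2(53) + 59 → 112
67 + 112 → 179
s5(118) + 179 → 297
The subtree containing s1 is merged 4 times, so code length = 4.

4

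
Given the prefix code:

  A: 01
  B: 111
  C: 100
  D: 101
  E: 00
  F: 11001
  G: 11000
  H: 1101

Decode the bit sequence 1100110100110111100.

Read left to right; each codeword is recognised as soon as it completes (prefix code):
  11001→F | 101→D | 00→E | 1101→H | 111→B | 00→E
Decoded message: FDEHBE

FDEHBE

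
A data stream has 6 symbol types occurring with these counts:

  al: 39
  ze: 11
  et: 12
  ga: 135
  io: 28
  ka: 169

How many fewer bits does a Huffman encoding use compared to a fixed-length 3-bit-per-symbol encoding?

399

Fixed-length: 3 bits × 394 symbols = 1182 bits.
Huffman merges:
combine ze(11), et(12) → 23
combine 23, io(28) → 51
combine al(39), 51 → 90
combine 90, ga(135) → 225
combine ka(169), 225 → 394
Huffman total = 23 + 51 + 90 + 225 + 394 = 783 bits.
Saving = 1182 − 783 = 399 bits.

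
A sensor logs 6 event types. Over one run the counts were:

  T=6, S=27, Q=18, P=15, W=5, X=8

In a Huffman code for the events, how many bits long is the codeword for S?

2

Repeatedly merge the two smallest:
W(5) + T(6) → 11
X(8) + 11 → 19
P(15) + Q(18) → 33
19 + S(27) → 46
33 + 46 → 79
S sits 2 levels below the root, so its codeword is 2 bits.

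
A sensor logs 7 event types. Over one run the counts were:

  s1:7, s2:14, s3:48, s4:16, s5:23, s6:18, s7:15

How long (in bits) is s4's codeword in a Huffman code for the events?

Huffman merges, smallest pair first:
combine s1(7), s2(14) → 21
combine s7(15), s4(16) → 31
combine s6(18), 21 → 39
combine s5(23), 31 → 54
combine 39, s3(48) → 87
combine 54, 87 → 141
s4 sits 3 levels below the root, so its codeword is 3 bits.

3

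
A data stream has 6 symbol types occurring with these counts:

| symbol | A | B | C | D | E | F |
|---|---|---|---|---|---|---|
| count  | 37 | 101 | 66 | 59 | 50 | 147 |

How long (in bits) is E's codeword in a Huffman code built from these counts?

3

Repeatedly merge the two smallest:
A(37) + E(50) → 87
D(59) + C(66) → 125
87 + B(101) → 188
125 + F(147) → 272
188 + 272 → 460
E's leaf is at depth 3, giving a 3-bit codeword.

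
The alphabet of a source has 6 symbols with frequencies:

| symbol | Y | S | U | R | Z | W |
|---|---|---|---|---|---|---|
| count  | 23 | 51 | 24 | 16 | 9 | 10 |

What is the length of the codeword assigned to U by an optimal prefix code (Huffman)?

3

Huffman merges, smallest pair first:
combine Z(9), W(10) → 19
combine R(16), 19 → 35
combine Y(23), U(24) → 47
combine 35, 47 → 82
combine S(51), 82 → 133
The subtree containing U is merged 3 times, so code length = 3.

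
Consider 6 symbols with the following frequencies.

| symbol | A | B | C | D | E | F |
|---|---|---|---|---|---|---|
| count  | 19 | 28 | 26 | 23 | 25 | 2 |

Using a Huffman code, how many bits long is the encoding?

311

Build the Huffman tree bottom-up:
merge F(2) and A(19): 21
merge 21 and D(23): 44
merge E(25) and C(26): 51
merge B(28) and 44: 72
merge 51 and 72: 123
Total encoded bits = sum of merged weights = 21 + 44 + 51 + 72 + 123 = 311.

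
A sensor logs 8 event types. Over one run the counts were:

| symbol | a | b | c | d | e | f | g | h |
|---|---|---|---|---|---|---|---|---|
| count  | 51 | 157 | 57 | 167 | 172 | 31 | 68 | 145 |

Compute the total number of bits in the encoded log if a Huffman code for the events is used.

2412

Build the Huffman tree bottom-up:
merge f(31) and a(51): 82
merge c(57) and g(68): 125
merge 82 and 125: 207
merge h(145) and b(157): 302
merge d(167) and e(172): 339
merge 207 and 302: 509
merge 339 and 509: 848
Each symbol's bit-cost is frequency × depth; summing gives 2412 bits (equivalently 82 + 125 + 207 + 302 + 339 + 509 + 848).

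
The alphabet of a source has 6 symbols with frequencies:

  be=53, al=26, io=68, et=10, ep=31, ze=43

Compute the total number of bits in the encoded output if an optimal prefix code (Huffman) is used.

Greedily combine the two least-frequent nodes:
combine et(10), al(26) → 36
combine ep(31), 36 → 67
combine ze(43), be(53) → 96
combine 67, io(68) → 135
combine 96, 135 → 231
Total encoded bits = sum of merged weights = 36 + 67 + 96 + 135 + 231 = 565.

565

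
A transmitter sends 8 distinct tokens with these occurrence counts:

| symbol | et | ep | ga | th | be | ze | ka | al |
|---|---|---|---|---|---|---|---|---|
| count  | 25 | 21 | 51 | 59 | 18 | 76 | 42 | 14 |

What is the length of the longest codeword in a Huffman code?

Merge the two lowest-weight nodes at each step:
al(14) + be(18) → 32
ep(21) + et(25) → 46
32 + ka(42) → 74
46 + ga(51) → 97
th(59) + 74 → 133
ze(76) + 97 → 173
133 + 173 → 306
Maximum depth reached is 4.

4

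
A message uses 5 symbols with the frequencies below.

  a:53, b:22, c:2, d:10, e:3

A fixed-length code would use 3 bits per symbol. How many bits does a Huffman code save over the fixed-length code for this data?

123

Fixed-length: 3 bits × 90 symbols = 270 bits.
Huffman merges:
c(2) + e(3) → 5
5 + d(10) → 15
15 + b(22) → 37
37 + a(53) → 90
Huffman total = 5 + 15 + 37 + 90 = 147 bits.
Saving = 270 − 147 = 123 bits.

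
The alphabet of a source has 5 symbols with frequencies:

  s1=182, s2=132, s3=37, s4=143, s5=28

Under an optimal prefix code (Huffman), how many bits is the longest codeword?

3

Merge the two lowest-weight nodes at each step:
s5(28) + s3(37) → 65
65 + s2(132) → 197
s4(143) + s1(182) → 325
197 + 325 → 522
Maximum depth reached is 3.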